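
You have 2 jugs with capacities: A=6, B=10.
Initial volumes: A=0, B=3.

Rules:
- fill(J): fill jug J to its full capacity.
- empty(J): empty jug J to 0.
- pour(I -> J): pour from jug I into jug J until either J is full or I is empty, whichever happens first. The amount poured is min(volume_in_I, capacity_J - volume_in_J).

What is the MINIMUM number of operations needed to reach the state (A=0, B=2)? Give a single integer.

BFS from (A=0, B=3). One shortest path:
  1. fill(A) -> (A=6 B=3)
  2. empty(B) -> (A=6 B=0)
  3. pour(A -> B) -> (A=0 B=6)
  4. fill(A) -> (A=6 B=6)
  5. pour(A -> B) -> (A=2 B=10)
  6. empty(B) -> (A=2 B=0)
  7. pour(A -> B) -> (A=0 B=2)
Reached target in 7 moves.

Answer: 7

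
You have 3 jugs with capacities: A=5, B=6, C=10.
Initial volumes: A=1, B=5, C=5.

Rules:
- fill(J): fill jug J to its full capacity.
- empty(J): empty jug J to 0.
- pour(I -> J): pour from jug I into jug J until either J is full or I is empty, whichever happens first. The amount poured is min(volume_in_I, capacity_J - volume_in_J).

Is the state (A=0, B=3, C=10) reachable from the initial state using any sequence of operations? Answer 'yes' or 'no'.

BFS from (A=1, B=5, C=5):
  1. fill(B) -> (A=1 B=6 C=5)
  2. empty(C) -> (A=1 B=6 C=0)
  3. pour(A -> C) -> (A=0 B=6 C=1)
  4. pour(B -> C) -> (A=0 B=0 C=7)
  5. fill(B) -> (A=0 B=6 C=7)
  6. pour(B -> C) -> (A=0 B=3 C=10)
Target reached → yes.

Answer: yes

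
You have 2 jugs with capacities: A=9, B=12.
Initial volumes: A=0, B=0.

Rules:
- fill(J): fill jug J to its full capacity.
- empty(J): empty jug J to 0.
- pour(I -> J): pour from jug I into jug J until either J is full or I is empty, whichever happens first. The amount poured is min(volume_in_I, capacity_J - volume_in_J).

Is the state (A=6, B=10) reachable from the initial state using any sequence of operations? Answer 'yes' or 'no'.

BFS explored all 14 reachable states.
Reachable set includes: (0,0), (0,3), (0,6), (0,9), (0,12), (3,0), (3,12), (6,0), (6,12), (9,0), (9,3), (9,6) ...
Target (A=6, B=10) not in reachable set → no.

Answer: no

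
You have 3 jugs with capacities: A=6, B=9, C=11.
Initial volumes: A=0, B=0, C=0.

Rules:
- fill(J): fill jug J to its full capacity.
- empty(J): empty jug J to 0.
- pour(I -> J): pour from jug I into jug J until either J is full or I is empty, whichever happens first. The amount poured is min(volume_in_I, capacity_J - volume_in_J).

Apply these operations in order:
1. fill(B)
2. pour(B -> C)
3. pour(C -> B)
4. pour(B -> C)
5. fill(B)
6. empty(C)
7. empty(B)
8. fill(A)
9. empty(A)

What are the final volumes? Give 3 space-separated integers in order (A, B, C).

Step 1: fill(B) -> (A=0 B=9 C=0)
Step 2: pour(B -> C) -> (A=0 B=0 C=9)
Step 3: pour(C -> B) -> (A=0 B=9 C=0)
Step 4: pour(B -> C) -> (A=0 B=0 C=9)
Step 5: fill(B) -> (A=0 B=9 C=9)
Step 6: empty(C) -> (A=0 B=9 C=0)
Step 7: empty(B) -> (A=0 B=0 C=0)
Step 8: fill(A) -> (A=6 B=0 C=0)
Step 9: empty(A) -> (A=0 B=0 C=0)

Answer: 0 0 0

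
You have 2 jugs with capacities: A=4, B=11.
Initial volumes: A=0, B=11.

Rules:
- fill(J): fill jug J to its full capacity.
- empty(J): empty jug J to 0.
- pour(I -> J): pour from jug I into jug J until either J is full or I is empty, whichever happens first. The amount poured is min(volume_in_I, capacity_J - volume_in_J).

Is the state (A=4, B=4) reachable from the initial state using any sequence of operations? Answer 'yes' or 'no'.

Answer: yes

Derivation:
BFS from (A=0, B=11):
  1. fill(A) -> (A=4 B=11)
  2. empty(B) -> (A=4 B=0)
  3. pour(A -> B) -> (A=0 B=4)
  4. fill(A) -> (A=4 B=4)
Target reached → yes.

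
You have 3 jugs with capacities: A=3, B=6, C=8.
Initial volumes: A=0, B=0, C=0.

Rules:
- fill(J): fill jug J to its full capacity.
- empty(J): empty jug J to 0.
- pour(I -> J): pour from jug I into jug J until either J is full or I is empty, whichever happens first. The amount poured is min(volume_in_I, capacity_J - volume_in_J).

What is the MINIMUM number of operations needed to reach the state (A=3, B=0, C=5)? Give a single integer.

Answer: 2

Derivation:
BFS from (A=0, B=0, C=0). One shortest path:
  1. fill(C) -> (A=0 B=0 C=8)
  2. pour(C -> A) -> (A=3 B=0 C=5)
Reached target in 2 moves.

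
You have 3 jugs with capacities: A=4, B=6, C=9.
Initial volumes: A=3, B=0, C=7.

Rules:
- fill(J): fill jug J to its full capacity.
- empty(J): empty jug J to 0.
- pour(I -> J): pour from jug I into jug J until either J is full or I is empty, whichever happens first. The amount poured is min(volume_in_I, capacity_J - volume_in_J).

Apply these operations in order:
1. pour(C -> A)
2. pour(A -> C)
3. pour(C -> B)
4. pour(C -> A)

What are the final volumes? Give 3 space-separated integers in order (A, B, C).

Answer: 4 6 0

Derivation:
Step 1: pour(C -> A) -> (A=4 B=0 C=6)
Step 2: pour(A -> C) -> (A=1 B=0 C=9)
Step 3: pour(C -> B) -> (A=1 B=6 C=3)
Step 4: pour(C -> A) -> (A=4 B=6 C=0)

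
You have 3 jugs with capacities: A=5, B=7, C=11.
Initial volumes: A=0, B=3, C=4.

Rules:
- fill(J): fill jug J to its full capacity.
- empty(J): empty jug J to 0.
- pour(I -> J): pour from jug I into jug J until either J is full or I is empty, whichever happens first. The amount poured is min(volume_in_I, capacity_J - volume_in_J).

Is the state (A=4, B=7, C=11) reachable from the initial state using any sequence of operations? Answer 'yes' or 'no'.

Answer: yes

Derivation:
BFS from (A=0, B=3, C=4):
  1. fill(B) -> (A=0 B=7 C=4)
  2. pour(C -> A) -> (A=4 B=7 C=0)
  3. fill(C) -> (A=4 B=7 C=11)
Target reached → yes.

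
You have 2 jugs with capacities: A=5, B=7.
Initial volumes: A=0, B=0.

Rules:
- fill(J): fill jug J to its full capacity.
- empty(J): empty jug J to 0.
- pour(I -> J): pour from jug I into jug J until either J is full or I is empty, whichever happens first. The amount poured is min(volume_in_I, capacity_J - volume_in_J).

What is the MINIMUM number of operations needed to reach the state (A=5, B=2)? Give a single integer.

BFS from (A=0, B=0). One shortest path:
  1. fill(B) -> (A=0 B=7)
  2. pour(B -> A) -> (A=5 B=2)
Reached target in 2 moves.

Answer: 2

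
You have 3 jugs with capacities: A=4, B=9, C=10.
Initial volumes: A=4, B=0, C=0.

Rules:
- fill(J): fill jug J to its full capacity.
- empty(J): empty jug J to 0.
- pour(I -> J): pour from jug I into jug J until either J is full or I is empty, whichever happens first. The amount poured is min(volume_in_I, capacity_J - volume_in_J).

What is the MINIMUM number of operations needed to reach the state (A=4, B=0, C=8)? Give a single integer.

BFS from (A=4, B=0, C=0). One shortest path:
  1. pour(A -> C) -> (A=0 B=0 C=4)
  2. fill(A) -> (A=4 B=0 C=4)
  3. pour(A -> C) -> (A=0 B=0 C=8)
  4. fill(A) -> (A=4 B=0 C=8)
Reached target in 4 moves.

Answer: 4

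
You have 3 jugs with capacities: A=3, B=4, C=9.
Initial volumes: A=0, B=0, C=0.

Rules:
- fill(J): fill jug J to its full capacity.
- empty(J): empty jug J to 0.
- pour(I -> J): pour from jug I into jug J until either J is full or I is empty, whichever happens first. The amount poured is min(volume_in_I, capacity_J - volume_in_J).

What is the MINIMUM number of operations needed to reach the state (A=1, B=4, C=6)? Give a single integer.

BFS from (A=0, B=0, C=0). One shortest path:
  1. fill(A) -> (A=3 B=0 C=0)
  2. fill(B) -> (A=3 B=4 C=0)
  3. pour(A -> C) -> (A=0 B=4 C=3)
  4. pour(B -> A) -> (A=3 B=1 C=3)
  5. pour(A -> C) -> (A=0 B=1 C=6)
  6. pour(B -> A) -> (A=1 B=0 C=6)
  7. fill(B) -> (A=1 B=4 C=6)
Reached target in 7 moves.

Answer: 7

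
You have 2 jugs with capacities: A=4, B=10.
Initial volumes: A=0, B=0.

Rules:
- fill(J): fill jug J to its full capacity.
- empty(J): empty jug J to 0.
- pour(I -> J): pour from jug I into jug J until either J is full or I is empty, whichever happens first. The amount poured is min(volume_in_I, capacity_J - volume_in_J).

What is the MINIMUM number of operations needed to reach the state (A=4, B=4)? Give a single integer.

Answer: 3

Derivation:
BFS from (A=0, B=0). One shortest path:
  1. fill(A) -> (A=4 B=0)
  2. pour(A -> B) -> (A=0 B=4)
  3. fill(A) -> (A=4 B=4)
Reached target in 3 moves.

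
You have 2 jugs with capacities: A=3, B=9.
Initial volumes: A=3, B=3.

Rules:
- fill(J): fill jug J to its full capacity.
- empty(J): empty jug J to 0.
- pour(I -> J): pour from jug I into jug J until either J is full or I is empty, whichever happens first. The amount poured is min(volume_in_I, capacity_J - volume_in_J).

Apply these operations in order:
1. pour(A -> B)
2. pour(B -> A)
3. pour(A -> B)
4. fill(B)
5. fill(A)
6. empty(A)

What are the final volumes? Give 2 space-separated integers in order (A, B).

Answer: 0 9

Derivation:
Step 1: pour(A -> B) -> (A=0 B=6)
Step 2: pour(B -> A) -> (A=3 B=3)
Step 3: pour(A -> B) -> (A=0 B=6)
Step 4: fill(B) -> (A=0 B=9)
Step 5: fill(A) -> (A=3 B=9)
Step 6: empty(A) -> (A=0 B=9)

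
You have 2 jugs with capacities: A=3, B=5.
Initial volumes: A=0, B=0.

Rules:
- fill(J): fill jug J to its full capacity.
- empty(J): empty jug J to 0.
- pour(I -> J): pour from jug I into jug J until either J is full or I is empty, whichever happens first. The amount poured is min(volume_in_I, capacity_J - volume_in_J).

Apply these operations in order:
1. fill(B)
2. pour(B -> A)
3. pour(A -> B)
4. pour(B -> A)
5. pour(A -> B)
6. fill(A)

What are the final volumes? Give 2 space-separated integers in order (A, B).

Step 1: fill(B) -> (A=0 B=5)
Step 2: pour(B -> A) -> (A=3 B=2)
Step 3: pour(A -> B) -> (A=0 B=5)
Step 4: pour(B -> A) -> (A=3 B=2)
Step 5: pour(A -> B) -> (A=0 B=5)
Step 6: fill(A) -> (A=3 B=5)

Answer: 3 5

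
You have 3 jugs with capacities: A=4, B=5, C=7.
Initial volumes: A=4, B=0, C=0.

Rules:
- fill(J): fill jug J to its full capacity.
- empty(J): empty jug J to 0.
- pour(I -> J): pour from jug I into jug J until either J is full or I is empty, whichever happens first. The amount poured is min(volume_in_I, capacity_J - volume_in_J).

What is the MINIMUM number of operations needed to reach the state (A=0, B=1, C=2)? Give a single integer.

BFS from (A=4, B=0, C=0). One shortest path:
  1. empty(A) -> (A=0 B=0 C=0)
  2. fill(C) -> (A=0 B=0 C=7)
  3. pour(C -> B) -> (A=0 B=5 C=2)
  4. pour(B -> A) -> (A=4 B=1 C=2)
  5. empty(A) -> (A=0 B=1 C=2)
Reached target in 5 moves.

Answer: 5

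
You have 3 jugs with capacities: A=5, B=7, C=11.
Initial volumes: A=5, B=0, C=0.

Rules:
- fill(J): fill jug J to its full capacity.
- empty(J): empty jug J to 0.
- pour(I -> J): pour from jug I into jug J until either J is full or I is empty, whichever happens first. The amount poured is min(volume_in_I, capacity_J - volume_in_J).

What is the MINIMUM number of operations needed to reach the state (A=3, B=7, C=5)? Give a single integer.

Answer: 5

Derivation:
BFS from (A=5, B=0, C=0). One shortest path:
  1. pour(A -> B) -> (A=0 B=5 C=0)
  2. fill(A) -> (A=5 B=5 C=0)
  3. pour(A -> C) -> (A=0 B=5 C=5)
  4. fill(A) -> (A=5 B=5 C=5)
  5. pour(A -> B) -> (A=3 B=7 C=5)
Reached target in 5 moves.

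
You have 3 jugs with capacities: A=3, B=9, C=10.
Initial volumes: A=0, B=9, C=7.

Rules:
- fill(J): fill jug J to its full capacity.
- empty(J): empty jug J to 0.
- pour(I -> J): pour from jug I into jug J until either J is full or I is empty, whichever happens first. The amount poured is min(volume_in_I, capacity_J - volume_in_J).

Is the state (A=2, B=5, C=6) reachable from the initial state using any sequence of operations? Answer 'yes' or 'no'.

Answer: no

Derivation:
BFS explored all 296 reachable states.
Reachable set includes: (0,0,0), (0,0,1), (0,0,2), (0,0,3), (0,0,4), (0,0,5), (0,0,6), (0,0,7), (0,0,8), (0,0,9), (0,0,10), (0,1,0) ...
Target (A=2, B=5, C=6) not in reachable set → no.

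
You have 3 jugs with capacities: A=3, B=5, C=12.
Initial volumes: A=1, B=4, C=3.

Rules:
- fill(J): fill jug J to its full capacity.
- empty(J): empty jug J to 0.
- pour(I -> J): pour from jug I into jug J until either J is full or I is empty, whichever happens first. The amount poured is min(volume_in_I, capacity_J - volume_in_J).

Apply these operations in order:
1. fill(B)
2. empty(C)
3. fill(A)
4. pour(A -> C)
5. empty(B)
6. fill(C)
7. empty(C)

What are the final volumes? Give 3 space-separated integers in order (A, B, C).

Step 1: fill(B) -> (A=1 B=5 C=3)
Step 2: empty(C) -> (A=1 B=5 C=0)
Step 3: fill(A) -> (A=3 B=5 C=0)
Step 4: pour(A -> C) -> (A=0 B=5 C=3)
Step 5: empty(B) -> (A=0 B=0 C=3)
Step 6: fill(C) -> (A=0 B=0 C=12)
Step 7: empty(C) -> (A=0 B=0 C=0)

Answer: 0 0 0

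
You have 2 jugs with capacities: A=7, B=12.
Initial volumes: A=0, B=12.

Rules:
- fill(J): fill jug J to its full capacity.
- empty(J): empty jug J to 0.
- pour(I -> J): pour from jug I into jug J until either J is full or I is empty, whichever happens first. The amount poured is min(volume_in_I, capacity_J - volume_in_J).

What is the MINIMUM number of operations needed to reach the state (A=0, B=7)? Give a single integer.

Answer: 3

Derivation:
BFS from (A=0, B=12). One shortest path:
  1. fill(A) -> (A=7 B=12)
  2. empty(B) -> (A=7 B=0)
  3. pour(A -> B) -> (A=0 B=7)
Reached target in 3 moves.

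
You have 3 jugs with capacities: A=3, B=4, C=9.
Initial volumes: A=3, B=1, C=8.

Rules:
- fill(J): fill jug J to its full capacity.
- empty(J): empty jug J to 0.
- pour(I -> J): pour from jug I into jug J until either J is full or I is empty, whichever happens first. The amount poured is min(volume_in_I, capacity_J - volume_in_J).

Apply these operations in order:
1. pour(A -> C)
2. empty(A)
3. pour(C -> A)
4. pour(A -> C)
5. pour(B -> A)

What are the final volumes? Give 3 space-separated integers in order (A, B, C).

Step 1: pour(A -> C) -> (A=2 B=1 C=9)
Step 2: empty(A) -> (A=0 B=1 C=9)
Step 3: pour(C -> A) -> (A=3 B=1 C=6)
Step 4: pour(A -> C) -> (A=0 B=1 C=9)
Step 5: pour(B -> A) -> (A=1 B=0 C=9)

Answer: 1 0 9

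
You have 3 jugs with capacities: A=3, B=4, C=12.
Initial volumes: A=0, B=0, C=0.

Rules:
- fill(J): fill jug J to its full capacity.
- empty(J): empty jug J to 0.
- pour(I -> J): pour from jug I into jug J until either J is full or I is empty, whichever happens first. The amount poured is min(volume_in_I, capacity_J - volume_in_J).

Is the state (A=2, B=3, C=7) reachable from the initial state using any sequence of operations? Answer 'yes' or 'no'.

Answer: no

Derivation:
BFS explored all 194 reachable states.
Reachable set includes: (0,0,0), (0,0,1), (0,0,2), (0,0,3), (0,0,4), (0,0,5), (0,0,6), (0,0,7), (0,0,8), (0,0,9), (0,0,10), (0,0,11) ...
Target (A=2, B=3, C=7) not in reachable set → no.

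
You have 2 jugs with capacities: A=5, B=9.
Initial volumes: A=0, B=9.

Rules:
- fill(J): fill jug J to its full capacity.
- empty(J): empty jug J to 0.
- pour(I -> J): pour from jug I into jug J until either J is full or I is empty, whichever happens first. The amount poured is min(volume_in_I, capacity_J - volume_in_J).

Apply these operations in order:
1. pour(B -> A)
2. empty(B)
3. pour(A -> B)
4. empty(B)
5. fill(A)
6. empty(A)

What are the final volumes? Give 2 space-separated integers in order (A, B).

Answer: 0 0

Derivation:
Step 1: pour(B -> A) -> (A=5 B=4)
Step 2: empty(B) -> (A=5 B=0)
Step 3: pour(A -> B) -> (A=0 B=5)
Step 4: empty(B) -> (A=0 B=0)
Step 5: fill(A) -> (A=5 B=0)
Step 6: empty(A) -> (A=0 B=0)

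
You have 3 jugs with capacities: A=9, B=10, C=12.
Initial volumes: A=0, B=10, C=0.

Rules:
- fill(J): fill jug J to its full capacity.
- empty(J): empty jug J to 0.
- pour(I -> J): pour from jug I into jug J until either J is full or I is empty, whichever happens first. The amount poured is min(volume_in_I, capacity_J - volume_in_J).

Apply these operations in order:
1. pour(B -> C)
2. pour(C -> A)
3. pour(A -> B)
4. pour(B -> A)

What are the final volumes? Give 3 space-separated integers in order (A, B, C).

Step 1: pour(B -> C) -> (A=0 B=0 C=10)
Step 2: pour(C -> A) -> (A=9 B=0 C=1)
Step 3: pour(A -> B) -> (A=0 B=9 C=1)
Step 4: pour(B -> A) -> (A=9 B=0 C=1)

Answer: 9 0 1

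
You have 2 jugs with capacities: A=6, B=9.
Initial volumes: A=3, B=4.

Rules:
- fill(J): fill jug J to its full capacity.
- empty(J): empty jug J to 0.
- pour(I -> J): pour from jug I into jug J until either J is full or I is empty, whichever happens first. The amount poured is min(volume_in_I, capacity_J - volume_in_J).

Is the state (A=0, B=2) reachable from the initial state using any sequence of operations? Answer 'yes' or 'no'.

BFS explored all 21 reachable states.
Reachable set includes: (0,0), (0,1), (0,3), (0,4), (0,6), (0,7), (0,9), (1,0), (1,9), (3,0), (3,4), (3,9) ...
Target (A=0, B=2) not in reachable set → no.

Answer: no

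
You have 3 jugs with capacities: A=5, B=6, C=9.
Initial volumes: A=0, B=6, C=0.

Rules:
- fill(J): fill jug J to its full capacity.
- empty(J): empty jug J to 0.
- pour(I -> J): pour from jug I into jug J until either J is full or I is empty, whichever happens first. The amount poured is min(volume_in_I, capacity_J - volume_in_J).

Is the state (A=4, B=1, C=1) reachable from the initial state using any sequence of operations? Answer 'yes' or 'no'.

Answer: no

Derivation:
BFS explored all 260 reachable states.
Reachable set includes: (0,0,0), (0,0,1), (0,0,2), (0,0,3), (0,0,4), (0,0,5), (0,0,6), (0,0,7), (0,0,8), (0,0,9), (0,1,0), (0,1,1) ...
Target (A=4, B=1, C=1) not in reachable set → no.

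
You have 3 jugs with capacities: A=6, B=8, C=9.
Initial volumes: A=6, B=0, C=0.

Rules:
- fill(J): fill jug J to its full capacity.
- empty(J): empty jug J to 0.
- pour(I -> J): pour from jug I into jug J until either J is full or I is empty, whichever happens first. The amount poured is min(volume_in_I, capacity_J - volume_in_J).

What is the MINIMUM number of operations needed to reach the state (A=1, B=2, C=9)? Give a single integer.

Answer: 6

Derivation:
BFS from (A=6, B=0, C=0). One shortest path:
  1. pour(A -> B) -> (A=0 B=6 C=0)
  2. fill(A) -> (A=6 B=6 C=0)
  3. pour(A -> B) -> (A=4 B=8 C=0)
  4. pour(A -> C) -> (A=0 B=8 C=4)
  5. pour(B -> A) -> (A=6 B=2 C=4)
  6. pour(A -> C) -> (A=1 B=2 C=9)
Reached target in 6 moves.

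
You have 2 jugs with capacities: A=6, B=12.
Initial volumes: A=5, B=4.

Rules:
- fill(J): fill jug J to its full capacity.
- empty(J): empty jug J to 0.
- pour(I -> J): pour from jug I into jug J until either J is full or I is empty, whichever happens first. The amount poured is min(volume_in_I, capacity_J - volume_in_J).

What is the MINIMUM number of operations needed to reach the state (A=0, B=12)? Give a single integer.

Answer: 2

Derivation:
BFS from (A=5, B=4). One shortest path:
  1. empty(A) -> (A=0 B=4)
  2. fill(B) -> (A=0 B=12)
Reached target in 2 moves.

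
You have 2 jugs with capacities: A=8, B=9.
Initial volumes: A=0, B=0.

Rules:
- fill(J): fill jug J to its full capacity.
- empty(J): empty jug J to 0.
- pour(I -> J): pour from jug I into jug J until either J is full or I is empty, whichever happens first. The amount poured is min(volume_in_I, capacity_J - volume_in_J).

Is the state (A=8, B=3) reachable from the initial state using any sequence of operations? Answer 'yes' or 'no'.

Answer: yes

Derivation:
BFS from (A=0, B=0):
  1. fill(B) -> (A=0 B=9)
  2. pour(B -> A) -> (A=8 B=1)
  3. empty(A) -> (A=0 B=1)
  4. pour(B -> A) -> (A=1 B=0)
  5. fill(B) -> (A=1 B=9)
  6. pour(B -> A) -> (A=8 B=2)
  7. empty(A) -> (A=0 B=2)
  8. pour(B -> A) -> (A=2 B=0)
  9. fill(B) -> (A=2 B=9)
  10. pour(B -> A) -> (A=8 B=3)
Target reached → yes.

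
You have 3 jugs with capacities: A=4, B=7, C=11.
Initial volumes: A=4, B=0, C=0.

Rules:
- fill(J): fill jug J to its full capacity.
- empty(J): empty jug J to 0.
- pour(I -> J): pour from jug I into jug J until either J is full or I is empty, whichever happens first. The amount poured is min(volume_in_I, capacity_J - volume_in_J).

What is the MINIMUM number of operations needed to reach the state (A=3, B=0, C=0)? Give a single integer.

Answer: 5

Derivation:
BFS from (A=4, B=0, C=0). One shortest path:
  1. empty(A) -> (A=0 B=0 C=0)
  2. fill(B) -> (A=0 B=7 C=0)
  3. pour(B -> A) -> (A=4 B=3 C=0)
  4. empty(A) -> (A=0 B=3 C=0)
  5. pour(B -> A) -> (A=3 B=0 C=0)
Reached target in 5 moves.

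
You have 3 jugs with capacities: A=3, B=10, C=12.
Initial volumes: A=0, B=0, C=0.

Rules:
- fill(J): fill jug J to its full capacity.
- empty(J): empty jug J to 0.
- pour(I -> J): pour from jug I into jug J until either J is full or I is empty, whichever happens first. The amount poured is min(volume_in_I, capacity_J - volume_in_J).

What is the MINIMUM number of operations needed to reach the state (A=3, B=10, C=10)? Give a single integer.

Answer: 4

Derivation:
BFS from (A=0, B=0, C=0). One shortest path:
  1. fill(A) -> (A=3 B=0 C=0)
  2. fill(B) -> (A=3 B=10 C=0)
  3. pour(B -> C) -> (A=3 B=0 C=10)
  4. fill(B) -> (A=3 B=10 C=10)
Reached target in 4 moves.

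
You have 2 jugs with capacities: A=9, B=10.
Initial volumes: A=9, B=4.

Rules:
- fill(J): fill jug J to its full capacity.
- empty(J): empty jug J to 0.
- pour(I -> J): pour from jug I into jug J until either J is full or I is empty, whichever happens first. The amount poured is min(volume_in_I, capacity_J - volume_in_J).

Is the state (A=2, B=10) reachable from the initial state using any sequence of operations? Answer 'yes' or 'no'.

Answer: yes

Derivation:
BFS from (A=9, B=4):
  1. pour(A -> B) -> (A=3 B=10)
  2. empty(B) -> (A=3 B=0)
  3. pour(A -> B) -> (A=0 B=3)
  4. fill(A) -> (A=9 B=3)
  5. pour(A -> B) -> (A=2 B=10)
Target reached → yes.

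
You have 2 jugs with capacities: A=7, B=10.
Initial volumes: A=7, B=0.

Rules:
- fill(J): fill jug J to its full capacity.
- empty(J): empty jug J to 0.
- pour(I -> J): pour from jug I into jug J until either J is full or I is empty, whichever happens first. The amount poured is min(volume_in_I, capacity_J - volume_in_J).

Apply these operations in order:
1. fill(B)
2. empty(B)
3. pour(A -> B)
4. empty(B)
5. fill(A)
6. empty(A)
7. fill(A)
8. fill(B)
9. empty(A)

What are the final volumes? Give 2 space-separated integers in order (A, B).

Answer: 0 10

Derivation:
Step 1: fill(B) -> (A=7 B=10)
Step 2: empty(B) -> (A=7 B=0)
Step 3: pour(A -> B) -> (A=0 B=7)
Step 4: empty(B) -> (A=0 B=0)
Step 5: fill(A) -> (A=7 B=0)
Step 6: empty(A) -> (A=0 B=0)
Step 7: fill(A) -> (A=7 B=0)
Step 8: fill(B) -> (A=7 B=10)
Step 9: empty(A) -> (A=0 B=10)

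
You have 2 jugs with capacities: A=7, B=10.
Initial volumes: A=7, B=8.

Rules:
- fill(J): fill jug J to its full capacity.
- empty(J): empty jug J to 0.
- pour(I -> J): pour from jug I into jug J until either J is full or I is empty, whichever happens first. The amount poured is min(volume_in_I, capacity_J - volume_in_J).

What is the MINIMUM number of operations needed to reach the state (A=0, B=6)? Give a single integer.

BFS from (A=7, B=8). One shortest path:
  1. empty(A) -> (A=0 B=8)
  2. fill(B) -> (A=0 B=10)
  3. pour(B -> A) -> (A=7 B=3)
  4. empty(A) -> (A=0 B=3)
  5. pour(B -> A) -> (A=3 B=0)
  6. fill(B) -> (A=3 B=10)
  7. pour(B -> A) -> (A=7 B=6)
  8. empty(A) -> (A=0 B=6)
Reached target in 8 moves.

Answer: 8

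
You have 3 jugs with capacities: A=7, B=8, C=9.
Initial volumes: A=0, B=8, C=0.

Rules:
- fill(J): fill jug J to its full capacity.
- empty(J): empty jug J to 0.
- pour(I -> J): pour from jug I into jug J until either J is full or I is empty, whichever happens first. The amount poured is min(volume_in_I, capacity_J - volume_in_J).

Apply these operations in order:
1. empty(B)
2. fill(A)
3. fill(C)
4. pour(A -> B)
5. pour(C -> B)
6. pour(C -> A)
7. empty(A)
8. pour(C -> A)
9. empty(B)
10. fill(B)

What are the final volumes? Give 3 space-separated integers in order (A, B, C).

Step 1: empty(B) -> (A=0 B=0 C=0)
Step 2: fill(A) -> (A=7 B=0 C=0)
Step 3: fill(C) -> (A=7 B=0 C=9)
Step 4: pour(A -> B) -> (A=0 B=7 C=9)
Step 5: pour(C -> B) -> (A=0 B=8 C=8)
Step 6: pour(C -> A) -> (A=7 B=8 C=1)
Step 7: empty(A) -> (A=0 B=8 C=1)
Step 8: pour(C -> A) -> (A=1 B=8 C=0)
Step 9: empty(B) -> (A=1 B=0 C=0)
Step 10: fill(B) -> (A=1 B=8 C=0)

Answer: 1 8 0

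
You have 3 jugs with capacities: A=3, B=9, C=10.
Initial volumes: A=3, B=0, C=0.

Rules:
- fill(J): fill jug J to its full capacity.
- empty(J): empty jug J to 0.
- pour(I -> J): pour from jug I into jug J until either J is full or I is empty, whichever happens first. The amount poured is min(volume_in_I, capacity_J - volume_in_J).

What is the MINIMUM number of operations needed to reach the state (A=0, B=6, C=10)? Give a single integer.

BFS from (A=3, B=0, C=0). One shortest path:
  1. fill(C) -> (A=3 B=0 C=10)
  2. pour(A -> B) -> (A=0 B=3 C=10)
  3. fill(A) -> (A=3 B=3 C=10)
  4. pour(A -> B) -> (A=0 B=6 C=10)
Reached target in 4 moves.

Answer: 4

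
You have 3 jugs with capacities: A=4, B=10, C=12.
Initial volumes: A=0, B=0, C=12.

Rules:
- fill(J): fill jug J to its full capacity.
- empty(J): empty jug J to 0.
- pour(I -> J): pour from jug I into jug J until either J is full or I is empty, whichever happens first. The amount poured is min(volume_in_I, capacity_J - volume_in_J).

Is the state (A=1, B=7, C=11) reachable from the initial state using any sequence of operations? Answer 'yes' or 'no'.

Answer: no

Derivation:
BFS explored all 106 reachable states.
Reachable set includes: (0,0,0), (0,0,2), (0,0,4), (0,0,6), (0,0,8), (0,0,10), (0,0,12), (0,2,0), (0,2,2), (0,2,4), (0,2,6), (0,2,8) ...
Target (A=1, B=7, C=11) not in reachable set → no.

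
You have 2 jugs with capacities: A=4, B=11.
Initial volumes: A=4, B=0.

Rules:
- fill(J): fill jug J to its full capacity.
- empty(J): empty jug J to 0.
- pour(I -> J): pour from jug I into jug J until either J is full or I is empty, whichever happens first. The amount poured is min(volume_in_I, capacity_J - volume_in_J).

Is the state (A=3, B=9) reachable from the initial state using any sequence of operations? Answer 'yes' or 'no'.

Answer: no

Derivation:
BFS explored all 30 reachable states.
Reachable set includes: (0,0), (0,1), (0,2), (0,3), (0,4), (0,5), (0,6), (0,7), (0,8), (0,9), (0,10), (0,11) ...
Target (A=3, B=9) not in reachable set → no.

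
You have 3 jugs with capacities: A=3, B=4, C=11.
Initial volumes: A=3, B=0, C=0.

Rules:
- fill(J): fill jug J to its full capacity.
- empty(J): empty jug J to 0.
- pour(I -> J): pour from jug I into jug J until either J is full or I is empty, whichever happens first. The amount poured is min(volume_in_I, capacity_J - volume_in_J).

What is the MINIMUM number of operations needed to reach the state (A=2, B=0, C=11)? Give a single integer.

BFS from (A=3, B=0, C=0). One shortest path:
  1. fill(C) -> (A=3 B=0 C=11)
  2. pour(A -> B) -> (A=0 B=3 C=11)
  3. fill(A) -> (A=3 B=3 C=11)
  4. pour(A -> B) -> (A=2 B=4 C=11)
  5. empty(B) -> (A=2 B=0 C=11)
Reached target in 5 moves.

Answer: 5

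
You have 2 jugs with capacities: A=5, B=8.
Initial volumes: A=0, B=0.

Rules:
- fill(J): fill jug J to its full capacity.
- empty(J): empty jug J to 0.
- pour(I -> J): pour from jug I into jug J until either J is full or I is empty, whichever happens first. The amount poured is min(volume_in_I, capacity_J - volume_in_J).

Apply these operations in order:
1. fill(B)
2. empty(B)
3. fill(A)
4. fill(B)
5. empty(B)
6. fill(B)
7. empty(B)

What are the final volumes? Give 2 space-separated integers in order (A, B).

Answer: 5 0

Derivation:
Step 1: fill(B) -> (A=0 B=8)
Step 2: empty(B) -> (A=0 B=0)
Step 3: fill(A) -> (A=5 B=0)
Step 4: fill(B) -> (A=5 B=8)
Step 5: empty(B) -> (A=5 B=0)
Step 6: fill(B) -> (A=5 B=8)
Step 7: empty(B) -> (A=5 B=0)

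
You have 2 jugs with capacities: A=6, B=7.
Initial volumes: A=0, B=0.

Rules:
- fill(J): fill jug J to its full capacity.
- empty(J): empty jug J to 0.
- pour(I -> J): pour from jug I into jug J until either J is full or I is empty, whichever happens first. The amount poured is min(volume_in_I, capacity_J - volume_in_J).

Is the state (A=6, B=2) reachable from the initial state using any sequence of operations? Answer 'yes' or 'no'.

BFS from (A=0, B=0):
  1. fill(B) -> (A=0 B=7)
  2. pour(B -> A) -> (A=6 B=1)
  3. empty(A) -> (A=0 B=1)
  4. pour(B -> A) -> (A=1 B=0)
  5. fill(B) -> (A=1 B=7)
  6. pour(B -> A) -> (A=6 B=2)
Target reached → yes.

Answer: yes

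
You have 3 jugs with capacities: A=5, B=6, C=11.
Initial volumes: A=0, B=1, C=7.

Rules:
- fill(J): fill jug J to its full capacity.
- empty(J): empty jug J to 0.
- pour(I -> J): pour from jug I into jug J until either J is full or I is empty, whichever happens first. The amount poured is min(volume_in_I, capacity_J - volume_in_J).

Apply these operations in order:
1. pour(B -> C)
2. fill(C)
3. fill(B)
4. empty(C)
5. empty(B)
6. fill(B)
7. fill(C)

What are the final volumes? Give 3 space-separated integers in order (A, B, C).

Step 1: pour(B -> C) -> (A=0 B=0 C=8)
Step 2: fill(C) -> (A=0 B=0 C=11)
Step 3: fill(B) -> (A=0 B=6 C=11)
Step 4: empty(C) -> (A=0 B=6 C=0)
Step 5: empty(B) -> (A=0 B=0 C=0)
Step 6: fill(B) -> (A=0 B=6 C=0)
Step 7: fill(C) -> (A=0 B=6 C=11)

Answer: 0 6 11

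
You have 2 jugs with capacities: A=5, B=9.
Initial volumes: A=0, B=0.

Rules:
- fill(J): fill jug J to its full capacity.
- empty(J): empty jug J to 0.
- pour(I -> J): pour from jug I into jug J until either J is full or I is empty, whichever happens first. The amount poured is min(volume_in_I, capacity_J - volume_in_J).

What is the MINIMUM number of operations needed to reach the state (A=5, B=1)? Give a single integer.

BFS from (A=0, B=0). One shortest path:
  1. fill(A) -> (A=5 B=0)
  2. pour(A -> B) -> (A=0 B=5)
  3. fill(A) -> (A=5 B=5)
  4. pour(A -> B) -> (A=1 B=9)
  5. empty(B) -> (A=1 B=0)
  6. pour(A -> B) -> (A=0 B=1)
  7. fill(A) -> (A=5 B=1)
Reached target in 7 moves.

Answer: 7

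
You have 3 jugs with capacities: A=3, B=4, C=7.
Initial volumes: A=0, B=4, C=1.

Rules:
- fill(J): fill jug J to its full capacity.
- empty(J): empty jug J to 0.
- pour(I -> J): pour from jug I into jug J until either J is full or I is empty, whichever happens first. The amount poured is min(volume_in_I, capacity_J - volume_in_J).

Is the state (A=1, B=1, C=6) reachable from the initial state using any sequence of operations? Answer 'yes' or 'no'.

BFS explored all 124 reachable states.
Reachable set includes: (0,0,0), (0,0,1), (0,0,2), (0,0,3), (0,0,4), (0,0,5), (0,0,6), (0,0,7), (0,1,0), (0,1,1), (0,1,2), (0,1,3) ...
Target (A=1, B=1, C=6) not in reachable set → no.

Answer: no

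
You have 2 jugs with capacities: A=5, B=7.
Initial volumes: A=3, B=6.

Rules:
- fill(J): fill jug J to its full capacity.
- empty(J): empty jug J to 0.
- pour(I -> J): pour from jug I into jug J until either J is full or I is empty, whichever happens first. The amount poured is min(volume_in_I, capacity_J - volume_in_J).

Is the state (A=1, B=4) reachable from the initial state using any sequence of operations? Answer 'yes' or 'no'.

Answer: no

Derivation:
BFS explored all 25 reachable states.
Reachable set includes: (0,0), (0,1), (0,2), (0,3), (0,4), (0,5), (0,6), (0,7), (1,0), (1,7), (2,0), (2,7) ...
Target (A=1, B=4) not in reachable set → no.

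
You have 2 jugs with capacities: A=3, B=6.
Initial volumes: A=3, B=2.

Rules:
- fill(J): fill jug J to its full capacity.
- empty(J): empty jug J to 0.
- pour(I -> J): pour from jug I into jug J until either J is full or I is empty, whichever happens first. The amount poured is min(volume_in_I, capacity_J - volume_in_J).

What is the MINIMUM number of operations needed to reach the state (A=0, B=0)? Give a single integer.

BFS from (A=3, B=2). One shortest path:
  1. empty(A) -> (A=0 B=2)
  2. empty(B) -> (A=0 B=0)
Reached target in 2 moves.

Answer: 2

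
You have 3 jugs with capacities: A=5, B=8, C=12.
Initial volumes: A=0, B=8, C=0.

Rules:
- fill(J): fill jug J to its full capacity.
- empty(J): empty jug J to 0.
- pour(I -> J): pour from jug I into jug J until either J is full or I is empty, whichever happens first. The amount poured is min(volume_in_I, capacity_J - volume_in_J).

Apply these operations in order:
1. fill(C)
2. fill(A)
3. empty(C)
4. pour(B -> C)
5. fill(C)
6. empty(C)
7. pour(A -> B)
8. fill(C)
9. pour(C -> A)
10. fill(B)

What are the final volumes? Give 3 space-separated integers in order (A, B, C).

Answer: 5 8 7

Derivation:
Step 1: fill(C) -> (A=0 B=8 C=12)
Step 2: fill(A) -> (A=5 B=8 C=12)
Step 3: empty(C) -> (A=5 B=8 C=0)
Step 4: pour(B -> C) -> (A=5 B=0 C=8)
Step 5: fill(C) -> (A=5 B=0 C=12)
Step 6: empty(C) -> (A=5 B=0 C=0)
Step 7: pour(A -> B) -> (A=0 B=5 C=0)
Step 8: fill(C) -> (A=0 B=5 C=12)
Step 9: pour(C -> A) -> (A=5 B=5 C=7)
Step 10: fill(B) -> (A=5 B=8 C=7)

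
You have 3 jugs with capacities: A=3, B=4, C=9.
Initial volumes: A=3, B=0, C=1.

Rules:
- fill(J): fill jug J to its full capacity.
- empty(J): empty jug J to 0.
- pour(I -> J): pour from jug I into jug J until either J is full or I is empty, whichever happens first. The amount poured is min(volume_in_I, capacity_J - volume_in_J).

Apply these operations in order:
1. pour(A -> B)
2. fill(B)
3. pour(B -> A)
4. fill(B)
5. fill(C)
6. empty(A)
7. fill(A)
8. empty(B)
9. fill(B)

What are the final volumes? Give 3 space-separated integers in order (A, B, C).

Step 1: pour(A -> B) -> (A=0 B=3 C=1)
Step 2: fill(B) -> (A=0 B=4 C=1)
Step 3: pour(B -> A) -> (A=3 B=1 C=1)
Step 4: fill(B) -> (A=3 B=4 C=1)
Step 5: fill(C) -> (A=3 B=4 C=9)
Step 6: empty(A) -> (A=0 B=4 C=9)
Step 7: fill(A) -> (A=3 B=4 C=9)
Step 8: empty(B) -> (A=3 B=0 C=9)
Step 9: fill(B) -> (A=3 B=4 C=9)

Answer: 3 4 9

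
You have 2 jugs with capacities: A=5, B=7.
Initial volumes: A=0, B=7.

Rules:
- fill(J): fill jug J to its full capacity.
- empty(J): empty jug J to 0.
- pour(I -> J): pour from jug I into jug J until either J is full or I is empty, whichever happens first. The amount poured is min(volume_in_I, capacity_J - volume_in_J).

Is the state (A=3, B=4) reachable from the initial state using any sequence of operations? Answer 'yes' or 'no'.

Answer: no

Derivation:
BFS explored all 24 reachable states.
Reachable set includes: (0,0), (0,1), (0,2), (0,3), (0,4), (0,5), (0,6), (0,7), (1,0), (1,7), (2,0), (2,7) ...
Target (A=3, B=4) not in reachable set → no.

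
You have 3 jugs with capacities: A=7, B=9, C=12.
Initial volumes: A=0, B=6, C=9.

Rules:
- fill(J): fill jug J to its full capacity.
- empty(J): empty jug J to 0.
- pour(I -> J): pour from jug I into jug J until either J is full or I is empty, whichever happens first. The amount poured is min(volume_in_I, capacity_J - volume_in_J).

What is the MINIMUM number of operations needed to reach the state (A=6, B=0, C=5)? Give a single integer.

BFS from (A=0, B=6, C=9). One shortest path:
  1. fill(C) -> (A=0 B=6 C=12)
  2. pour(C -> A) -> (A=7 B=6 C=5)
  3. empty(A) -> (A=0 B=6 C=5)
  4. pour(B -> A) -> (A=6 B=0 C=5)
Reached target in 4 moves.

Answer: 4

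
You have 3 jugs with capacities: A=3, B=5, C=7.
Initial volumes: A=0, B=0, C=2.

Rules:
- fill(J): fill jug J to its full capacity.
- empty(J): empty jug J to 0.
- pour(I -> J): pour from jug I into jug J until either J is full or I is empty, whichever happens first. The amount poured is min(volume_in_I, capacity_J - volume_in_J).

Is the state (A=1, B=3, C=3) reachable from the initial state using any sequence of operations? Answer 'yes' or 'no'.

Answer: no

Derivation:
BFS explored all 144 reachable states.
Reachable set includes: (0,0,0), (0,0,1), (0,0,2), (0,0,3), (0,0,4), (0,0,5), (0,0,6), (0,0,7), (0,1,0), (0,1,1), (0,1,2), (0,1,3) ...
Target (A=1, B=3, C=3) not in reachable set → no.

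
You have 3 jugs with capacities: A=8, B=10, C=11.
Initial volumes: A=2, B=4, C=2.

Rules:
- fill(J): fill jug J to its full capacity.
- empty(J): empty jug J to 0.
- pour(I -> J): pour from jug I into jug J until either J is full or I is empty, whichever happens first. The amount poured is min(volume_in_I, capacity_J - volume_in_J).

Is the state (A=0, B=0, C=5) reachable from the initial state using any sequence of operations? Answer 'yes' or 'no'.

Answer: yes

Derivation:
BFS from (A=2, B=4, C=2):
  1. empty(A) -> (A=0 B=4 C=2)
  2. fill(C) -> (A=0 B=4 C=11)
  3. pour(C -> B) -> (A=0 B=10 C=5)
  4. empty(B) -> (A=0 B=0 C=5)
Target reached → yes.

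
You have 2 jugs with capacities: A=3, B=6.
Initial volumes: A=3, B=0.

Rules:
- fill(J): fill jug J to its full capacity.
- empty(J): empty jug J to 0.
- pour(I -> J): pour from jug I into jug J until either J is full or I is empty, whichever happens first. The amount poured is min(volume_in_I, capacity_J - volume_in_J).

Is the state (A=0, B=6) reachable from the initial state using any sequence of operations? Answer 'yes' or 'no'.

BFS from (A=3, B=0):
  1. empty(A) -> (A=0 B=0)
  2. fill(B) -> (A=0 B=6)
Target reached → yes.

Answer: yes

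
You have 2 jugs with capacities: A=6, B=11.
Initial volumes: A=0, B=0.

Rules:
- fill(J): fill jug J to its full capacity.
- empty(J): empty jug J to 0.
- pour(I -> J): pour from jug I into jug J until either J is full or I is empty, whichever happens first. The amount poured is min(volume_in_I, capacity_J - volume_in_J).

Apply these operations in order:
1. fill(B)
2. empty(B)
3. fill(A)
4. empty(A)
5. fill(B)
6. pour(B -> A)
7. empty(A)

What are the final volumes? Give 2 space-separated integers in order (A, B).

Step 1: fill(B) -> (A=0 B=11)
Step 2: empty(B) -> (A=0 B=0)
Step 3: fill(A) -> (A=6 B=0)
Step 4: empty(A) -> (A=0 B=0)
Step 5: fill(B) -> (A=0 B=11)
Step 6: pour(B -> A) -> (A=6 B=5)
Step 7: empty(A) -> (A=0 B=5)

Answer: 0 5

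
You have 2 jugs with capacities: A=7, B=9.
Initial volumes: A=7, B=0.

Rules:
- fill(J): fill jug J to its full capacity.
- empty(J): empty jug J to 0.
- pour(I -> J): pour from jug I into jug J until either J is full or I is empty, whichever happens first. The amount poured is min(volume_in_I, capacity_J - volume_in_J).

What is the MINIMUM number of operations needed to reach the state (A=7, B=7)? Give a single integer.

Answer: 2

Derivation:
BFS from (A=7, B=0). One shortest path:
  1. pour(A -> B) -> (A=0 B=7)
  2. fill(A) -> (A=7 B=7)
Reached target in 2 moves.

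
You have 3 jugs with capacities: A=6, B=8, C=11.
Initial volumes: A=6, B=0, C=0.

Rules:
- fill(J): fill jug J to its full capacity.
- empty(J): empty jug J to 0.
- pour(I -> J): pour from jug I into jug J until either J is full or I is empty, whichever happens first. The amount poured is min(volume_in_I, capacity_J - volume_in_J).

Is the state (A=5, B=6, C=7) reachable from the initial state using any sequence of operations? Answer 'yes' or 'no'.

Answer: no

Derivation:
BFS explored all 406 reachable states.
Reachable set includes: (0,0,0), (0,0,1), (0,0,2), (0,0,3), (0,0,4), (0,0,5), (0,0,6), (0,0,7), (0,0,8), (0,0,9), (0,0,10), (0,0,11) ...
Target (A=5, B=6, C=7) not in reachable set → no.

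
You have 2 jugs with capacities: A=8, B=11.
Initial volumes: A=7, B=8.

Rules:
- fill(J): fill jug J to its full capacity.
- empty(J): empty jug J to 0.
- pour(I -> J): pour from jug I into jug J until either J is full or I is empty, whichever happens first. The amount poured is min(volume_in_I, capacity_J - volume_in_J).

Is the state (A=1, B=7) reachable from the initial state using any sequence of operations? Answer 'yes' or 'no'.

Answer: no

Derivation:
BFS explored all 39 reachable states.
Reachable set includes: (0,0), (0,1), (0,2), (0,3), (0,4), (0,5), (0,6), (0,7), (0,8), (0,9), (0,10), (0,11) ...
Target (A=1, B=7) not in reachable set → no.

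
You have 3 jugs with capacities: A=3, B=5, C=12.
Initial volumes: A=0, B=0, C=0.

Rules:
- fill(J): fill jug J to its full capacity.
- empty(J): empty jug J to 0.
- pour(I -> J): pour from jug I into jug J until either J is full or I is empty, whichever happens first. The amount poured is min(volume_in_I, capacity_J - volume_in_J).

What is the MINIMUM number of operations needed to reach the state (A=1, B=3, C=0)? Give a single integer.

BFS from (A=0, B=0, C=0). One shortest path:
  1. fill(A) -> (A=3 B=0 C=0)
  2. pour(A -> B) -> (A=0 B=3 C=0)
  3. fill(A) -> (A=3 B=3 C=0)
  4. pour(A -> C) -> (A=0 B=3 C=3)
  5. fill(A) -> (A=3 B=3 C=3)
  6. pour(A -> B) -> (A=1 B=5 C=3)
  7. empty(B) -> (A=1 B=0 C=3)
  8. pour(C -> B) -> (A=1 B=3 C=0)
Reached target in 8 moves.

Answer: 8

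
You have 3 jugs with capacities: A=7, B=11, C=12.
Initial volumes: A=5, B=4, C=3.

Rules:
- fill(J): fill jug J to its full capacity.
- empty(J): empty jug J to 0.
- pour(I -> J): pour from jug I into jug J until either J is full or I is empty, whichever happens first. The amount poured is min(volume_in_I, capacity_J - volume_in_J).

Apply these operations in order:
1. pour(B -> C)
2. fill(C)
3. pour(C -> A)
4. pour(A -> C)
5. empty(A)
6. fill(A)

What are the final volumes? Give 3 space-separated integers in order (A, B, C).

Answer: 7 0 12

Derivation:
Step 1: pour(B -> C) -> (A=5 B=0 C=7)
Step 2: fill(C) -> (A=5 B=0 C=12)
Step 3: pour(C -> A) -> (A=7 B=0 C=10)
Step 4: pour(A -> C) -> (A=5 B=0 C=12)
Step 5: empty(A) -> (A=0 B=0 C=12)
Step 6: fill(A) -> (A=7 B=0 C=12)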